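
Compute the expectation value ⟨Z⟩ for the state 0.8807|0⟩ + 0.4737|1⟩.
0.5512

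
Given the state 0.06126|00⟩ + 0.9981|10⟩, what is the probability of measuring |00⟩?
0.003753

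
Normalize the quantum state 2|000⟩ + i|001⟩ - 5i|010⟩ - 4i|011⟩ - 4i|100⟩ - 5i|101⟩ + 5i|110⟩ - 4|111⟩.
0.1768|000⟩ + 0.08839i|001⟩ - 0.4419i|010⟩ - (1/√8)i|011⟩ - (1/√8)i|100⟩ - 0.4419i|101⟩ + 0.4419i|110⟩ - 1/√8|111⟩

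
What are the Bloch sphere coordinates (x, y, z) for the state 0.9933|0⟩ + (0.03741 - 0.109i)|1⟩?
(0.07432, -0.2165, 0.9734)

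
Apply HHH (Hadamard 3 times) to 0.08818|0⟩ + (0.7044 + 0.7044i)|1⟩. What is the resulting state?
(0.5604 + 0.4981i)|0⟩ + (-0.4357 - 0.4981i)|1⟩

H² = I, so H^3 = H: a single Hadamard. With (a, b) = (0.08818, (0.7044 + 0.7044i)), H gives ((a + b)/√2, (a − b)/√2) = ((0.5604 + 0.4981i), (-0.4357 - 0.4981i)).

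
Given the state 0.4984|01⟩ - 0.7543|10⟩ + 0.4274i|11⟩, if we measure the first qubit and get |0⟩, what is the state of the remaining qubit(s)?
|1⟩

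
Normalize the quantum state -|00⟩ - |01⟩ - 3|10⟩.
-0.3015|00⟩ - 0.3015|01⟩ - 0.9045|10⟩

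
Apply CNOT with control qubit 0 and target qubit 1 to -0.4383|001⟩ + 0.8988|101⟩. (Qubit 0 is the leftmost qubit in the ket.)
-0.4383|001⟩ + 0.8988|111⟩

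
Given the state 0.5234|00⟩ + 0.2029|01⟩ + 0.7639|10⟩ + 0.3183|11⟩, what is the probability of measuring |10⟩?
0.5835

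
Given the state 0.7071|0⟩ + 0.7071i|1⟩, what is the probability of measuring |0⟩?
0.5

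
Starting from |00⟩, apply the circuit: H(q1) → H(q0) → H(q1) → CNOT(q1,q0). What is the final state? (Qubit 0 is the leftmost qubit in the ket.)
1/√2|00⟩ + 1/√2|10⟩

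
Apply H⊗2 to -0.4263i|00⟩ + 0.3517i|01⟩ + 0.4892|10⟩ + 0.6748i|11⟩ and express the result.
(0.2446 + 0.3001i)|00⟩ + (0.2446 - 0.7264i)|01⟩ + (-0.2446 - 0.3747i)|10⟩ + (-0.2446 - 0.0516i)|11⟩

H⊗2 gives amp(|y⟩) = (1/2) Σ_x (−1)^(x·y) amp(|x⟩), where x·y is the number of positions in which both x and y have a 1.
|00⟩: (-0.4263i + 0.3517i + 0.4892 + 0.6748i)/2 = (0.2446 + 0.3001i)
|01⟩: (-0.4263i - 0.3517i + 0.4892 - 0.6748i)/2 = (0.2446 - 0.7264i)
|10⟩: (-0.4263i + 0.3517i - 0.4892 - 0.6748i)/2 = (-0.2446 - 0.3747i)
|11⟩: (-0.4263i - 0.3517i - 0.4892 + 0.6748i)/2 = (-0.2446 - 0.0516i)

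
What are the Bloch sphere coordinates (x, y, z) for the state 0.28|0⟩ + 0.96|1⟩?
(0.5376, 0, -0.8432)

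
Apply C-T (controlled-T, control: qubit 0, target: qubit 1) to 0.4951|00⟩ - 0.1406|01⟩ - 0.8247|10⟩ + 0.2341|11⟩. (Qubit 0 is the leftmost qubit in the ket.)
0.4951|00⟩ - 0.1406|01⟩ - 0.8247|10⟩ + (0.1655 + 0.1655i)|11⟩

C-T leaves the control-|0⟩ kets |00⟩, |01⟩ unchanged and applies T to qubit 1 on the control-|1⟩ pair (|10⟩, |11⟩).
T = [[1, 0], [0, (1/√2 + (1/√2)i)]].
With a = amp(|10⟩) = -0.8247 and b = amp(|11⟩) = 0.2341:
new amp(|10⟩) = (1)·a = -0.8247
new amp(|11⟩) = (1/√2 + (1/√2)i)·b = (0.1655 + 0.1655i)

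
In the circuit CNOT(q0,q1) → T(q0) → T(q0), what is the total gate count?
3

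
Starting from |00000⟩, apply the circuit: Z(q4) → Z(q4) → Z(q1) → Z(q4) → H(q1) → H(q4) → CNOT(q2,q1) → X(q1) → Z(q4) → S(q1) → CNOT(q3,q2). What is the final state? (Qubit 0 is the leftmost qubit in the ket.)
1/2|00000⟩ - 1/2|00001⟩ + (1/2)i|01000⟩ - (1/2)i|01001⟩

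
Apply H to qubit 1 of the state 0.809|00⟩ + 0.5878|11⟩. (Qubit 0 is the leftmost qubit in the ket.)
0.572|00⟩ + 0.572|01⟩ + 0.4156|10⟩ - 0.4156|11⟩

H on qubit 1 mixes each pair of kets that differ only in qubit 1: amplitudes (a, b) of (|…0…⟩, |…1…⟩) become ((a + b)/√2, (a − b)/√2). Kets absent from the input have amplitude 0.
(|00⟩, |01⟩): (a, b) = (0.809, 0) → (0.572, 0.572)
(|10⟩, |11⟩): (a, b) = (0, 0.5878) → (0.4156, -0.4156)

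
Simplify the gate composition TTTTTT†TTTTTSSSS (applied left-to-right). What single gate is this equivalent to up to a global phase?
T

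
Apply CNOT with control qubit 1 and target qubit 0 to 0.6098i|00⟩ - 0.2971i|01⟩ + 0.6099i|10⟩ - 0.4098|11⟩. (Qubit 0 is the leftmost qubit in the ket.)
0.6098i|00⟩ - 0.4098|01⟩ + 0.6099i|10⟩ - 0.2971i|11⟩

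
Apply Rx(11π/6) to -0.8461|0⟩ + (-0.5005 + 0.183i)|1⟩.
(0.8646 + 0.1295i)|0⟩ + (0.4834 + 0.04222i)|1⟩

Rx(11π/6) = [[cos(θ/2), −i·sin(θ/2)], [−i·sin(θ/2), cos(θ/2)]]; θ = 11π/6, cos(θ/2) ≈ -0.965926, sin(θ/2) ≈ 0.258819.
With a = amp(|0⟩) = -0.8461 and b = amp(|1⟩) = (-0.5005 + 0.183i):
new amp(|0⟩) = (-0.965926)·a + (-0.258819i)·b = (0.8646 + 0.1295i)
new amp(|1⟩) = (-0.258819i)·a + (-0.965926)·b = (0.4834 + 0.04222i)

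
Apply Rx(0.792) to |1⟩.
-0.3857i|0⟩ + 0.9226|1⟩

Rx(0.792) = [[cos(θ/2), −i·sin(θ/2)], [−i·sin(θ/2), cos(θ/2)]]; θ = 0.792, cos(θ/2) ≈ 0.922611, sin(θ/2) ≈ 0.385731.
With a = amp(|0⟩) = 0 and b = amp(|1⟩) = 1:
new amp(|0⟩) = (0.922611)·a + (-0.385731i)·b = -0.3857i
new amp(|1⟩) = (-0.385731i)·a + (0.922611)·b = 0.9226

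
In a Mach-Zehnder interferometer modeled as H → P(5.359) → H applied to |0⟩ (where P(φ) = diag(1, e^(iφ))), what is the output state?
(0.8012 - 0.3991i)|0⟩ + (0.1988 + 0.3991i)|1⟩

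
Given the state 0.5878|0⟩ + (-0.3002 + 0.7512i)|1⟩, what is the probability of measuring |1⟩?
0.6544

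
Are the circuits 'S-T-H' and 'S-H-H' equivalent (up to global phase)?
No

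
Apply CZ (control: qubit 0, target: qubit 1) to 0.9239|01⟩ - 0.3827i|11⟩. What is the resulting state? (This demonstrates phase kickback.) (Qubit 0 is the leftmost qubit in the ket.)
0.9239|01⟩ + 0.3827i|11⟩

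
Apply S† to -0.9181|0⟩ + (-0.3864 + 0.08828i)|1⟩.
-0.9181|0⟩ + (0.08828 + 0.3864i)|1⟩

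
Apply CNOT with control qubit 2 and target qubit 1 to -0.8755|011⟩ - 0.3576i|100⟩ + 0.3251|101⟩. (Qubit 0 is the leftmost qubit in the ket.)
-0.8755|001⟩ - 0.3576i|100⟩ + 0.3251|111⟩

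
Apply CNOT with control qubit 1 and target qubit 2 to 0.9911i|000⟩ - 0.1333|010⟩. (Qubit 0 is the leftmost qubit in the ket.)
0.9911i|000⟩ - 0.1333|011⟩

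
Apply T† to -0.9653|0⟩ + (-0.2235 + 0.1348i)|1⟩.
-0.9653|0⟩ + (-0.06272 + 0.2534i)|1⟩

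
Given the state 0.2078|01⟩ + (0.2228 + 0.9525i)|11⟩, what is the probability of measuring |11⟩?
0.9569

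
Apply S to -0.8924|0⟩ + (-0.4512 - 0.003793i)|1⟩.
-0.8924|0⟩ + (0.003793 - 0.4512i)|1⟩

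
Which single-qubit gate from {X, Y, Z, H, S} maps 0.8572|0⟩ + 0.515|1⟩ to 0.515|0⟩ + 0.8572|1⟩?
X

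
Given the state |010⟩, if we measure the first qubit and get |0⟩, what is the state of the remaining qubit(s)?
|10⟩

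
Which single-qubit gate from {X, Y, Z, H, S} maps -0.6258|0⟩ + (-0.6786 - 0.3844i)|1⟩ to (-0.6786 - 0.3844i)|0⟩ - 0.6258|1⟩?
X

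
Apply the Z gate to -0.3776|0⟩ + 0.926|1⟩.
-0.3776|0⟩ - 0.926|1⟩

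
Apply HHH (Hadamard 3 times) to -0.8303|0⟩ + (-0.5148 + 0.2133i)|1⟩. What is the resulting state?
(-0.9511 + 0.1508i)|0⟩ + (-0.2231 - 0.1508i)|1⟩

H² = I, so H^3 = H: a single Hadamard. With (a, b) = (-0.8303, (-0.5148 + 0.2133i)), H gives ((a + b)/√2, (a − b)/√2) = ((-0.9511 + 0.1508i), (-0.2231 - 0.1508i)).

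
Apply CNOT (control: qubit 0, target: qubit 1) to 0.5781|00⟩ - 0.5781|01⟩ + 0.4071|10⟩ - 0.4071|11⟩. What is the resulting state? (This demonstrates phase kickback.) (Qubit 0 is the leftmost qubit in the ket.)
0.5781|00⟩ - 0.5781|01⟩ - 0.4071|10⟩ + 0.4071|11⟩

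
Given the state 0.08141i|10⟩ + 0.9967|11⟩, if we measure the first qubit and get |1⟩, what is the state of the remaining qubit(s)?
0.08141i|0⟩ + 0.9967|1⟩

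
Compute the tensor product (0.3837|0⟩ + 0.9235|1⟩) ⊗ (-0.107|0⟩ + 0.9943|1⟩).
-0.04106|00⟩ + 0.3815|01⟩ - 0.09881|10⟩ + 0.9182|11⟩

amp(|b₁b₂…⟩) = product of the factor amplitudes for bits b₁, b₂, …; only kets whose every factor amplitude is nonzero survive.
|00⟩: (0.3837)(-0.107) = -0.04106
|01⟩: (0.3837)(0.9943) = 0.3815
|10⟩: (0.9235)(-0.107) = -0.09881
|11⟩: (0.9235)(0.9943) = 0.9182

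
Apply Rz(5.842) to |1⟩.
(-0.9758 + 0.2188i)|1⟩

Rz(5.842) = [[e^(−iθ/2), 0], [0, e^(iθ/2)]] with e^(±iθ/2) = cos(θ/2) ± i·sin(θ/2); θ = 5.842, cos(θ/2) ≈ -0.975768, sin(θ/2) ≈ 0.218808.
With a = amp(|0⟩) = 0 and b = amp(|1⟩) = 1:
new amp(|0⟩) = (-0.975768 - 0.218808i)·a = 0
new amp(|1⟩) = (-0.975768 + 0.218808i)·b = (-0.9758 + 0.2188i)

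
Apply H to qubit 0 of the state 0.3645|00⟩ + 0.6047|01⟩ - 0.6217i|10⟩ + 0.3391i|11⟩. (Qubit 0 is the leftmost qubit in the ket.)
(0.2577 - 0.4396i)|00⟩ + (0.4276 + 0.2398i)|01⟩ + (0.2577 + 0.4396i)|10⟩ + (0.4276 - 0.2398i)|11⟩

H on qubit 0 mixes each pair of kets that differ only in qubit 0: amplitudes (a, b) of (|…0…⟩, |…1…⟩) become ((a + b)/√2, (a − b)/√2). Kets absent from the input have amplitude 0.
(|00⟩, |10⟩): (a, b) = (0.3645, -0.6217i) → ((0.2577 - 0.4396i), (0.2577 + 0.4396i))
(|01⟩, |11⟩): (a, b) = (0.6047, 0.3391i) → ((0.4276 + 0.2398i), (0.4276 - 0.2398i))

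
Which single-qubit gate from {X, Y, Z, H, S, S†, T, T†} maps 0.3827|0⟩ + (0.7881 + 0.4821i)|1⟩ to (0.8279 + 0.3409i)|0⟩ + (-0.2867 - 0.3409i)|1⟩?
H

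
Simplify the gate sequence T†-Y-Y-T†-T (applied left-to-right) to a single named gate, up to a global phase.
T†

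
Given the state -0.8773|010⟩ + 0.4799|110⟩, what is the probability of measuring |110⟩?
0.2303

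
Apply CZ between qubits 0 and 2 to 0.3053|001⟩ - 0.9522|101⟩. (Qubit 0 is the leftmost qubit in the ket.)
0.3053|001⟩ + 0.9522|101⟩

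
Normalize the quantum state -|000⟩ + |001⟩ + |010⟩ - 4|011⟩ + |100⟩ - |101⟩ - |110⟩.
-0.2132|000⟩ + 0.2132|001⟩ + 0.2132|010⟩ - 0.8528|011⟩ + 0.2132|100⟩ - 0.2132|101⟩ - 0.2132|110⟩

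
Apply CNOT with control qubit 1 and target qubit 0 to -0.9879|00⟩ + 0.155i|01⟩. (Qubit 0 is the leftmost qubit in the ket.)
-0.9879|00⟩ + 0.155i|11⟩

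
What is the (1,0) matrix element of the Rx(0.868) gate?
-0.4205i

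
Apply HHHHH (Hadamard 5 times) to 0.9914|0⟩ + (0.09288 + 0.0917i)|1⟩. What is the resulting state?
(0.7667 + 0.06484i)|0⟩ + (0.6353 - 0.06484i)|1⟩

H² = I, so H^5 = H: a single Hadamard. With (a, b) = (0.9914, (0.09288 + 0.0917i)), H gives ((a + b)/√2, (a − b)/√2) = ((0.7667 + 0.06484i), (0.6353 - 0.06484i)).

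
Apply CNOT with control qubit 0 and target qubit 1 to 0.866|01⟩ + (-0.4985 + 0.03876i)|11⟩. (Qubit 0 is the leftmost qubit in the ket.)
0.866|01⟩ + (-0.4985 + 0.03876i)|10⟩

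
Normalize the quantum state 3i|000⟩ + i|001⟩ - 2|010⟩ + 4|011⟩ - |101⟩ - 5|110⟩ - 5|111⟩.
0.3333i|000⟩ + 0.1111i|001⟩ - 0.2222|010⟩ + 0.4444|011⟩ - 0.1111|101⟩ - 0.5556|110⟩ - 0.5556|111⟩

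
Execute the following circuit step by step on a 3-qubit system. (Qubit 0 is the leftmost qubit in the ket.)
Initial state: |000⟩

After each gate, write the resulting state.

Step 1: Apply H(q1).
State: 1/√2|000⟩ + 1/√2|010⟩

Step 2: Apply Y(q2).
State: (1/√2)i|001⟩ + (1/√2)i|011⟩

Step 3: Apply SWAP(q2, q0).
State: (1/√2)i|100⟩ + (1/√2)i|110⟩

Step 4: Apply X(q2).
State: (1/√2)i|101⟩ + (1/√2)i|111⟩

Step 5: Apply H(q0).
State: (1/2)i|001⟩ + (1/2)i|011⟩ - (1/2)i|101⟩ - (1/2)i|111⟩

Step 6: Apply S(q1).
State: (1/2)i|001⟩ - 1/2|011⟩ - (1/2)i|101⟩ + 1/2|111⟩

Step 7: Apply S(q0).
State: (1/2)i|001⟩ - 1/2|011⟩ + 1/2|101⟩ + (1/2)i|111⟩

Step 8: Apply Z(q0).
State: (1/2)i|001⟩ - 1/2|011⟩ - 1/2|101⟩ - (1/2)i|111⟩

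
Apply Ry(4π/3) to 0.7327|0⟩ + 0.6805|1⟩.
-0.9557|0⟩ + 0.2943|1⟩

Ry(4π/3) = [[cos(θ/2), −sin(θ/2)], [sin(θ/2), cos(θ/2)]]; θ = 4π/3, cos(θ/2) ≈ -0.5, sin(θ/2) ≈ 0.866025.
With a = amp(|0⟩) = 0.7327 and b = amp(|1⟩) = 0.6805:
new amp(|0⟩) = (-0.5)·a + (-0.866025)·b = -0.9557
new amp(|1⟩) = (0.866025)·a + (-0.5)·b = 0.2943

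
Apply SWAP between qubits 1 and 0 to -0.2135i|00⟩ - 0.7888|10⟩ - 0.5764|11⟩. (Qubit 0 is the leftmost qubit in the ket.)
-0.2135i|00⟩ - 0.7888|01⟩ - 0.5764|11⟩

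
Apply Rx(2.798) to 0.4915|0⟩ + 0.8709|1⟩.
(0.08402 - 0.8581i)|0⟩ + (0.1489 - 0.4843i)|1⟩

Rx(2.798) = [[cos(θ/2), −i·sin(θ/2)], [−i·sin(θ/2), cos(θ/2)]]; θ = 2.798, cos(θ/2) ≈ 0.170953, sin(θ/2) ≈ 0.985279.
With a = amp(|0⟩) = 0.4915 and b = amp(|1⟩) = 0.8709:
new amp(|0⟩) = (0.170953)·a + (-0.985279i)·b = (0.08402 - 0.8581i)
new amp(|1⟩) = (-0.985279i)·a + (0.170953)·b = (0.1489 - 0.4843i)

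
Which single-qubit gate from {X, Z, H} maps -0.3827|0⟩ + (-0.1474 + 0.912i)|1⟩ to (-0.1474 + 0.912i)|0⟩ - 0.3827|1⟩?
X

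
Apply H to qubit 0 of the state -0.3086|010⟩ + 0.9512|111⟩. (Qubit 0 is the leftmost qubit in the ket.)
-0.2182|010⟩ + 0.6726|011⟩ - 0.2182|110⟩ - 0.6726|111⟩

H on qubit 0 mixes each pair of kets that differ only in qubit 0: amplitudes (a, b) of (|…0…⟩, |…1…⟩) become ((a + b)/√2, (a − b)/√2). Kets absent from the input have amplitude 0.
(|010⟩, |110⟩): (a, b) = (-0.3086, 0) → (-0.2182, -0.2182)
(|011⟩, |111⟩): (a, b) = (0, 0.9512) → (0.6726, -0.6726)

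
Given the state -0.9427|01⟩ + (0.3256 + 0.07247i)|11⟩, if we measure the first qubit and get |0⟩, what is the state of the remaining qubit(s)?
-|1⟩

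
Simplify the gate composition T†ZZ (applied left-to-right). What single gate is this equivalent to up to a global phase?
T†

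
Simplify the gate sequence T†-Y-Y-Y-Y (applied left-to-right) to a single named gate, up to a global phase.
T†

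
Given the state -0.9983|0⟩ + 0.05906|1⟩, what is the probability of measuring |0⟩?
0.9966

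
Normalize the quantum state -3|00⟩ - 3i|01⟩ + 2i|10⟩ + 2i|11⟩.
-0.5883|00⟩ - 0.5883i|01⟩ + 0.3922i|10⟩ + 0.3922i|11⟩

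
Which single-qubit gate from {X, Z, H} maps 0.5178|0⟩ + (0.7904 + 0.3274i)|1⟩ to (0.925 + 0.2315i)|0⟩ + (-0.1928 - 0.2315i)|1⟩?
H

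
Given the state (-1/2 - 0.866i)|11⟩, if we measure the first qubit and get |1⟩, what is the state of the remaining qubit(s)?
(-0.5 - 0.866i)|1⟩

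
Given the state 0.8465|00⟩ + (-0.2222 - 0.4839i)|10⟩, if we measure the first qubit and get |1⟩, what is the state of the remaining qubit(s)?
(-0.4173 - 0.9088i)|0⟩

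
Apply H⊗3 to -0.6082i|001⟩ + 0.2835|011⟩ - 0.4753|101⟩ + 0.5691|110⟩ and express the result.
(0.1334 - 0.215i)|000⟩ + (0.269 + 0.215i)|001⟩ + (-0.4695 - 0.215i)|010⟩ + (0.06707 + 0.215i)|011⟩ + (0.06707 - 0.215i)|100⟩ + (-0.4695 + 0.215i)|101⟩ + (0.269 - 0.215i)|110⟩ + (0.1334 + 0.215i)|111⟩

H⊗3 gives amp(|y⟩) = (1/2√2) Σ_x (−1)^(x·y) amp(|x⟩), where x·y is the number of positions in which both x and y have a 1.
|000⟩: (-0.6082i + 0.2835 - 0.4753 + 0.5691)/(2√2) = (0.1334 - 0.215i)
|001⟩: (0.6082i - 0.2835 + 0.4753 + 0.5691)/(2√2) = (0.269 + 0.215i)
|010⟩: (-0.6082i - 0.2835 - 0.4753 - 0.5691)/(2√2) = (-0.4695 - 0.215i)
|011⟩: (0.6082i + 0.2835 + 0.4753 - 0.5691)/(2√2) = (0.06707 + 0.215i)
|100⟩: (-0.6082i + 0.2835 + 0.4753 - 0.5691)/(2√2) = (0.06707 - 0.215i)
|101⟩: (0.6082i - 0.2835 - 0.4753 - 0.5691)/(2√2) = (-0.4695 + 0.215i)
|110⟩: (-0.6082i - 0.2835 + 0.4753 + 0.5691)/(2√2) = (0.269 - 0.215i)
|111⟩: (0.6082i + 0.2835 - 0.4753 + 0.5691)/(2√2) = (0.1334 + 0.215i)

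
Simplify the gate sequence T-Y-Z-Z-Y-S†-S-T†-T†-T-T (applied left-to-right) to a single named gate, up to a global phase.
T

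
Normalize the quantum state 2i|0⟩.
i|0⟩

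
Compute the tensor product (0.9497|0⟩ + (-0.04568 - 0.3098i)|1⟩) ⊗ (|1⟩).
0.9497|01⟩ + (-0.04568 - 0.3098i)|11⟩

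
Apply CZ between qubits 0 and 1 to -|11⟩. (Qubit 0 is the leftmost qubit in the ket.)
|11⟩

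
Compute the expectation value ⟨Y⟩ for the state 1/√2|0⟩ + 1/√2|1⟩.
0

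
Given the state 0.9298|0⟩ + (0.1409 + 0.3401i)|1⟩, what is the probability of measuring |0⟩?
0.8645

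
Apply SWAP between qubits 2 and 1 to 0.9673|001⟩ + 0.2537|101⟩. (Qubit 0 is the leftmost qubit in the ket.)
0.9673|010⟩ + 0.2537|110⟩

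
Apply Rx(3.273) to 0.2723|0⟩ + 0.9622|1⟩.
(-0.01788 - 0.9601i)|0⟩ + (-0.06317 - 0.2717i)|1⟩

Rx(3.273) = [[cos(θ/2), −i·sin(θ/2)], [−i·sin(θ/2), cos(θ/2)]]; θ = 3.273, cos(θ/2) ≈ -0.0656564, sin(θ/2) ≈ 0.997842.
With a = amp(|0⟩) = 0.2723 and b = amp(|1⟩) = 0.9622:
new amp(|0⟩) = (-0.0656564)·a + (-0.997842i)·b = (-0.01788 - 0.9601i)
new amp(|1⟩) = (-0.997842i)·a + (-0.0656564)·b = (-0.06317 - 0.2717i)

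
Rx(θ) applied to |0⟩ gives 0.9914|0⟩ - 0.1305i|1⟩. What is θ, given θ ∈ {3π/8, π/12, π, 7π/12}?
π/12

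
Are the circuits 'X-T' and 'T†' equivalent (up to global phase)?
No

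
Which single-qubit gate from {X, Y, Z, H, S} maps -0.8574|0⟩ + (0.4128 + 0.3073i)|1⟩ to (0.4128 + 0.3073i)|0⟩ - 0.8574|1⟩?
X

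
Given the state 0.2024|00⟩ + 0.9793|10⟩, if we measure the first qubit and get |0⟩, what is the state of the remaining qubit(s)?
|0⟩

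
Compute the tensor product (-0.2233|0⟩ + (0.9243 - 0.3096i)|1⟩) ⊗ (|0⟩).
-0.2233|00⟩ + (0.9243 - 0.3096i)|10⟩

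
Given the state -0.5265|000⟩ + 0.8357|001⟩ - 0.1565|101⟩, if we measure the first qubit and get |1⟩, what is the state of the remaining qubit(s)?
-|01⟩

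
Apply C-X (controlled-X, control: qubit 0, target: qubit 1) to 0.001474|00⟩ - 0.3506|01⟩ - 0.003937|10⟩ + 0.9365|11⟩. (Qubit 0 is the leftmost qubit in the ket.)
0.001474|00⟩ - 0.3506|01⟩ + 0.9365|10⟩ - 0.003937|11⟩

C-X leaves the control-|0⟩ kets |00⟩, |01⟩ unchanged and applies X to qubit 1 on the control-|1⟩ pair (|10⟩, |11⟩).
X = [[0, 1], [1, 0]].
With a = amp(|10⟩) = -0.003937 and b = amp(|11⟩) = 0.9365:
new amp(|10⟩) = (1)·b = 0.9365
new amp(|11⟩) = (1)·a = -0.003937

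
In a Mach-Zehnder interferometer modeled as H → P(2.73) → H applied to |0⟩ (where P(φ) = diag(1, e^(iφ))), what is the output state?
(0.04176 + 0.2i)|0⟩ + (0.9582 - 0.2i)|1⟩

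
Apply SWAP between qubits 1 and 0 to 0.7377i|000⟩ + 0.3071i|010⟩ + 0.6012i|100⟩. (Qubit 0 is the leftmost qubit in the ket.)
0.7377i|000⟩ + 0.6012i|010⟩ + 0.3071i|100⟩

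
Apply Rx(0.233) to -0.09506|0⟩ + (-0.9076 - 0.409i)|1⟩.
(-0.142 + 0.1055i)|0⟩ + (-0.9014 - 0.3952i)|1⟩

Rx(0.233) = [[cos(θ/2), −i·sin(θ/2)], [−i·sin(θ/2), cos(θ/2)]]; θ = 0.233, cos(θ/2) ≈ 0.993222, sin(θ/2) ≈ 0.116237.
With a = amp(|0⟩) = -0.09506 and b = amp(|1⟩) = (-0.9076 - 0.409i):
new amp(|0⟩) = (0.993222)·a + (-0.116237i)·b = (-0.142 + 0.1055i)
new amp(|1⟩) = (-0.116237i)·a + (0.993222)·b = (-0.9014 - 0.3952i)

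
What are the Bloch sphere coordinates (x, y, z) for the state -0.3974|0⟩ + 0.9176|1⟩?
(-0.7293, 0, -0.6841)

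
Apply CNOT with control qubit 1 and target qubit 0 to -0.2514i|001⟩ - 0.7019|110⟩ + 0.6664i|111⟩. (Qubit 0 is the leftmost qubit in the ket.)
-0.2514i|001⟩ - 0.7019|010⟩ + 0.6664i|011⟩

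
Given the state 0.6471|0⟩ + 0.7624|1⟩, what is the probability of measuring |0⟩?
0.4187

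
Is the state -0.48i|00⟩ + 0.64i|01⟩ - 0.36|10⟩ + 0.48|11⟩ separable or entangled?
Separable

Writing the state as a|00⟩ + b|01⟩ + c|10⟩ + d|11⟩, it is a product state iff ad − bc = 0.
Here (a, b, c, d) = (-0.48i, 0.64i, -0.36, 0.48): ad − bc = (-0.48i)(0.48) − (0.64i)(-0.36) = 0, so the state is separable.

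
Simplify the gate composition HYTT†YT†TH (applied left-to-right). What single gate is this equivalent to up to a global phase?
I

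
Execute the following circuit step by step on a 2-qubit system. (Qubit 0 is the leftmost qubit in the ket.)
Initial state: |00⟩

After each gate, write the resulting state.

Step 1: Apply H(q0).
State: 1/√2|00⟩ + 1/√2|10⟩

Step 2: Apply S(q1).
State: 1/√2|00⟩ + 1/√2|10⟩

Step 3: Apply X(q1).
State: 1/√2|01⟩ + 1/√2|11⟩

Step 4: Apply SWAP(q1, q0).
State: 1/√2|10⟩ + 1/√2|11⟩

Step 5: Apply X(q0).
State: 1/√2|00⟩ + 1/√2|01⟩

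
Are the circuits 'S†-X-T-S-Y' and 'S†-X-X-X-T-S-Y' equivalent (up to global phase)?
Yes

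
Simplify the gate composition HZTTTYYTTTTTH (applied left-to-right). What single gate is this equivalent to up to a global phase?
X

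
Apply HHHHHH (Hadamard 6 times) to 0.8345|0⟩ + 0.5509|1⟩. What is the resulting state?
0.8345|0⟩ + 0.5509|1⟩

H² = I, so an even number of Hadamards cancels: H^6 = I and the state is unchanged.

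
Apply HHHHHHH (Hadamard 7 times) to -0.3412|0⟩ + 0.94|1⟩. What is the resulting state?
0.4234|0⟩ - 0.9059|1⟩

H² = I, so H^7 = H: a single Hadamard. With (a, b) = (-0.3412, 0.94), H gives ((a + b)/√2, (a − b)/√2) = (0.4234, -0.9059).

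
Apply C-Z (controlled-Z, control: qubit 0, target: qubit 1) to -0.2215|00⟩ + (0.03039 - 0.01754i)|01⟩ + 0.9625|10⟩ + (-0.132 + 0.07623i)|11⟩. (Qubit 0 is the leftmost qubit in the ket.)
-0.2215|00⟩ + (0.03039 - 0.01754i)|01⟩ + 0.9625|10⟩ + (0.132 - 0.07623i)|11⟩

C-Z leaves the control-|0⟩ kets |00⟩, |01⟩ unchanged and applies Z to qubit 1 on the control-|1⟩ pair (|10⟩, |11⟩).
Z = [[1, 0], [0, -1]].
With a = amp(|10⟩) = 0.9625 and b = amp(|11⟩) = (-0.132 + 0.07623i):
new amp(|10⟩) = (1)·a = 0.9625
new amp(|11⟩) = (-1)·b = (0.132 - 0.07623i)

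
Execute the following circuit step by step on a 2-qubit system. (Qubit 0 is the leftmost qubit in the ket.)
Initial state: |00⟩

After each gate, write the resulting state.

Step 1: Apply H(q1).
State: 1/√2|00⟩ + 1/√2|01⟩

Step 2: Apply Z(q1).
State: 1/√2|00⟩ - 1/√2|01⟩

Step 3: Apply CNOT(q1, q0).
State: 1/√2|00⟩ - 1/√2|11⟩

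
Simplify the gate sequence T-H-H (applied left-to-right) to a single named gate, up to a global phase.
T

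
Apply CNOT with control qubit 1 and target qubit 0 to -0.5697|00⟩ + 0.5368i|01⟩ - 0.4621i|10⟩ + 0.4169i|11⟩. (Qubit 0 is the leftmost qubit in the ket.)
-0.5697|00⟩ + 0.4169i|01⟩ - 0.4621i|10⟩ + 0.5368i|11⟩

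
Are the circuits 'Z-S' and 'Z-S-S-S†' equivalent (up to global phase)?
Yes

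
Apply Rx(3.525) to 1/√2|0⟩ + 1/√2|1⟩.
(-0.1347 - 0.6942i)|0⟩ + (-0.1347 - 0.6942i)|1⟩

Rx(3.525) = [[cos(θ/2), −i·sin(θ/2)], [−i·sin(θ/2), cos(θ/2)]]; θ = 3.525, cos(θ/2) ≈ -0.190532, sin(θ/2) ≈ 0.981681.
With a = amp(|0⟩) = 1/√2 and b = amp(|1⟩) = 1/√2:
new amp(|0⟩) = (-0.190532)·a + (-0.981681i)·b = (-0.1347 - 0.6942i)
new amp(|1⟩) = (-0.981681i)·a + (-0.190532)·b = (-0.1347 - 0.6942i)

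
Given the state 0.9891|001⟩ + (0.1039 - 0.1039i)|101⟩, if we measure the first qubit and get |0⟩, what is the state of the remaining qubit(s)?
|01⟩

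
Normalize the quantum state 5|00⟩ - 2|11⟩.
0.9285|00⟩ - 0.3714|11⟩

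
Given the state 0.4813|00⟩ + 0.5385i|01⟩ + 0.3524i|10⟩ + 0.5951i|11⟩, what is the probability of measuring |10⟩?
0.1242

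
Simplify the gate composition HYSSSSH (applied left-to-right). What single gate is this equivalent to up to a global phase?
Y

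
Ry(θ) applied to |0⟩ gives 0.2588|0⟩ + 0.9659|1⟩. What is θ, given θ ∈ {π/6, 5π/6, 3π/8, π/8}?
5π/6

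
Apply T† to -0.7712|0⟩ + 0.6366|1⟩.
-0.7712|0⟩ + (0.4501 - 0.4501i)|1⟩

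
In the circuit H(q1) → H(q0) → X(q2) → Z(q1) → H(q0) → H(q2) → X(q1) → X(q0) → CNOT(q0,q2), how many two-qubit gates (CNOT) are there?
1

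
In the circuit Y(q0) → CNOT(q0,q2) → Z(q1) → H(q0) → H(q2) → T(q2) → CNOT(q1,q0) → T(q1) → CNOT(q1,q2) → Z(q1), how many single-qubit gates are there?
7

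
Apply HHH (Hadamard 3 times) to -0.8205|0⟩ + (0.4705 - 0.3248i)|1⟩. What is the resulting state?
(-0.2475 - 0.2297i)|0⟩ + (-0.9129 + 0.2297i)|1⟩

H² = I, so H^3 = H: a single Hadamard. With (a, b) = (-0.8205, (0.4705 - 0.3248i)), H gives ((a + b)/√2, (a − b)/√2) = ((-0.2475 - 0.2297i), (-0.9129 + 0.2297i)).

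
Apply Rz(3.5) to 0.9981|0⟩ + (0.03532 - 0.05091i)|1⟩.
(-0.1779 - 0.9821i)|0⟩ + (0.0438 + 0.04383i)|1⟩

Rz(3.5) = [[e^(−iθ/2), 0], [0, e^(iθ/2)]] with e^(±iθ/2) = cos(θ/2) ± i·sin(θ/2); θ = 3.5, cos(θ/2) ≈ -0.178246, sin(θ/2) ≈ 0.983986.
With a = amp(|0⟩) = 0.9981 and b = amp(|1⟩) = (0.03532 - 0.05091i):
new amp(|0⟩) = (-0.178246 - 0.983986i)·a = (-0.1779 - 0.9821i)
new amp(|1⟩) = (-0.178246 + 0.983986i)·b = (0.0438 + 0.04383i)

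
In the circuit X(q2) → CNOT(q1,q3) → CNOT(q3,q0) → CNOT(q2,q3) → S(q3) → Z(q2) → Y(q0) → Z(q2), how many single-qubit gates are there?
5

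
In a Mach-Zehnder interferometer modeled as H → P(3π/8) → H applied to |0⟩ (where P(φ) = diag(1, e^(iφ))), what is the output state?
(0.6913 + 0.4619i)|0⟩ + (0.3087 - 0.4619i)|1⟩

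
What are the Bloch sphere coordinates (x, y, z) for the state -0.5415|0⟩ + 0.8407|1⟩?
(-0.9105, 0, -0.4136)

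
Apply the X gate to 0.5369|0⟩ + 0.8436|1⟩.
0.8436|0⟩ + 0.5369|1⟩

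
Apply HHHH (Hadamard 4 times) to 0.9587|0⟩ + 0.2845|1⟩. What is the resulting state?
0.9587|0⟩ + 0.2845|1⟩

H² = I, so an even number of Hadamards cancels: H^4 = I and the state is unchanged.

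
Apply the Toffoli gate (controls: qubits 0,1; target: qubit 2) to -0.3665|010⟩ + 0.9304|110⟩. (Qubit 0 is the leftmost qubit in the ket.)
-0.3665|010⟩ + 0.9304|111⟩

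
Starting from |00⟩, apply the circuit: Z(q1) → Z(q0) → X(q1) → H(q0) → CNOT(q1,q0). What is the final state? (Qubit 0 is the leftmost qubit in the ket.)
1/√2|01⟩ + 1/√2|11⟩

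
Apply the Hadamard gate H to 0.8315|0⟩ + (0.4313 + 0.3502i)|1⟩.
(0.8929 + 0.2476i)|0⟩ + (0.283 - 0.2476i)|1⟩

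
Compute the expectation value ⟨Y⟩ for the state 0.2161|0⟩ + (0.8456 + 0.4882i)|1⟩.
0.211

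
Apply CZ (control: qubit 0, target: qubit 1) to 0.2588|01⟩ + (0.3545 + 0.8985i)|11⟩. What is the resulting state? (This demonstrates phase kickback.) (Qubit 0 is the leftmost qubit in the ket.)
0.2588|01⟩ + (-0.3545 - 0.8985i)|11⟩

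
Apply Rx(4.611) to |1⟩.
-0.742i|0⟩ - 0.6704|1⟩

Rx(4.611) = [[cos(θ/2), −i·sin(θ/2)], [−i·sin(θ/2), cos(θ/2)]]; θ = 4.611, cos(θ/2) ≈ -0.670367, sin(θ/2) ≈ 0.742029.
With a = amp(|0⟩) = 0 and b = amp(|1⟩) = 1:
new amp(|0⟩) = (-0.670367)·a + (-0.742029i)·b = -0.742i
new amp(|1⟩) = (-0.742029i)·a + (-0.670367)·b = -0.6704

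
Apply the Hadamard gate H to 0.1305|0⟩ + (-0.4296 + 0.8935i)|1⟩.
(-0.2115 + 0.6318i)|0⟩ + (0.3961 - 0.6318i)|1⟩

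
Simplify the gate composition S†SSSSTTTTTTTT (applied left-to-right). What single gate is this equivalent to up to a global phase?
S†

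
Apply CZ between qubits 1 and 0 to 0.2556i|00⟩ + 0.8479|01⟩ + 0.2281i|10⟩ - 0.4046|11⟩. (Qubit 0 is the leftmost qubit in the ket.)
0.2556i|00⟩ + 0.8479|01⟩ + 0.2281i|10⟩ + 0.4046|11⟩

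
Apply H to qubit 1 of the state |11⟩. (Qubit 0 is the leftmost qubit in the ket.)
1/√2|10⟩ - 1/√2|11⟩

H on qubit 1 mixes each pair of kets that differ only in qubit 1: amplitudes (a, b) of (|…0…⟩, |…1…⟩) become ((a + b)/√2, (a − b)/√2). Kets absent from the input have amplitude 0.
(|10⟩, |11⟩): (a, b) = (0, 1) → (1/√2, -1/√2)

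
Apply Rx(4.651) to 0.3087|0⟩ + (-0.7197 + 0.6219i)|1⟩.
(0.2416 + 0.5243i)|0⟩ + (0.493 - 0.6509i)|1⟩

Rx(4.651) = [[cos(θ/2), −i·sin(θ/2)], [−i·sin(θ/2), cos(θ/2)]]; θ = 4.651, cos(θ/2) ≈ -0.685073, sin(θ/2) ≈ 0.728475.
With a = amp(|0⟩) = 0.3087 and b = amp(|1⟩) = (-0.7197 + 0.6219i):
new amp(|0⟩) = (-0.685073)·a + (-0.728475i)·b = (0.2416 + 0.5243i)
new amp(|1⟩) = (-0.728475i)·a + (-0.685073)·b = (0.493 - 0.6509i)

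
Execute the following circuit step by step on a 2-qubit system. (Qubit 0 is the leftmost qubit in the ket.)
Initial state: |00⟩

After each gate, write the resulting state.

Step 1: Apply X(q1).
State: |01⟩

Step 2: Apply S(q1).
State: i|01⟩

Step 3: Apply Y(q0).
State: -|11⟩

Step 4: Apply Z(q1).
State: |11⟩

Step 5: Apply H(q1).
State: 1/√2|10⟩ - 1/√2|11⟩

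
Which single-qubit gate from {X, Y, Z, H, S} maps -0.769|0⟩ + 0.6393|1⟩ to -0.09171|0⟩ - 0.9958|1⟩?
H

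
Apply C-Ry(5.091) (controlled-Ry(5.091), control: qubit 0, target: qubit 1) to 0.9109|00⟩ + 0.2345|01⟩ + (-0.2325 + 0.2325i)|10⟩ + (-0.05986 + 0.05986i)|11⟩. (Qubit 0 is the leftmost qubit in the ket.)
0.9109|00⟩ + 0.2345|01⟩ + (0.226 - 0.226i)|10⟩ + (-0.08099 + 0.08099i)|11⟩

C-Ry(5.091) leaves the control-|0⟩ kets |00⟩, |01⟩ unchanged and applies Ry(5.091) to qubit 1 on the control-|1⟩ pair (|10⟩, |11⟩).
Ry(5.091) = [[cos(θ/2), −sin(θ/2)], [sin(θ/2), cos(θ/2)]]; θ = 5.091, cos(θ/2) ≈ -0.827536, sin(θ/2) ≈ 0.561413.
With a = amp(|10⟩) = (-0.2325 + 0.2325i) and b = amp(|11⟩) = (-0.05986 + 0.05986i):
new amp(|10⟩) = (-0.827536)·a + (-0.561413)·b = (0.226 - 0.226i)
new amp(|11⟩) = (0.561413)·a + (-0.827536)·b = (-0.08099 + 0.08099i)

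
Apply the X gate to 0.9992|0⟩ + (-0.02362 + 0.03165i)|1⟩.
(-0.02362 + 0.03165i)|0⟩ + 0.9992|1⟩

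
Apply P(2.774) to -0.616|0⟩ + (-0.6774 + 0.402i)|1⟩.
-0.616|0⟩ + (0.4877 - 0.6186i)|1⟩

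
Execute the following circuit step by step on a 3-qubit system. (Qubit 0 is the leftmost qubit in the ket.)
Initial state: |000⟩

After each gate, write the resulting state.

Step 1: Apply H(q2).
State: 1/√2|000⟩ + 1/√2|001⟩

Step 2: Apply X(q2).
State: 1/√2|000⟩ + 1/√2|001⟩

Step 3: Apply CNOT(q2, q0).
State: 1/√2|000⟩ + 1/√2|101⟩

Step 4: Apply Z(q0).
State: 1/√2|000⟩ - 1/√2|101⟩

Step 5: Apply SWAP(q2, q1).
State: 1/√2|000⟩ - 1/√2|110⟩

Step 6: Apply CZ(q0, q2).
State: 1/√2|000⟩ - 1/√2|110⟩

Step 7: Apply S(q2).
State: 1/√2|000⟩ - 1/√2|110⟩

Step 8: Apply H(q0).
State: 1/2|000⟩ - 1/2|010⟩ + 1/2|100⟩ + 1/2|110⟩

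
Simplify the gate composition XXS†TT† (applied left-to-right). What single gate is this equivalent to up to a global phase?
S†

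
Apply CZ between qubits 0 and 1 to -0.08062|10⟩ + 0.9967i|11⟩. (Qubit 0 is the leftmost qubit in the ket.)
-0.08062|10⟩ - 0.9967i|11⟩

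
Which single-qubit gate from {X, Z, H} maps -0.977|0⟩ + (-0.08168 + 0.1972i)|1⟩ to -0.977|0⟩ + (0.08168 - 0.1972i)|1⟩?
Z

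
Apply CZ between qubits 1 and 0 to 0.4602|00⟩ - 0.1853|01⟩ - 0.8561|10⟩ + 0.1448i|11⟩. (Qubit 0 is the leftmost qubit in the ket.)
0.4602|00⟩ - 0.1853|01⟩ - 0.8561|10⟩ - 0.1448i|11⟩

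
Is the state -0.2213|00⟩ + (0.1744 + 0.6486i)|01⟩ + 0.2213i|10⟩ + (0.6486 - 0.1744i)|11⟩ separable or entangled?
Separable

Writing the state as a|00⟩ + b|01⟩ + c|10⟩ + d|11⟩, it is a product state iff ad − bc = 0.
Here (a, b, c, d) = (-0.2213, (0.1744 + 0.6486i), 0.2213i, (0.6486 - 0.1744i)): ad − bc = (-0.2213)(0.6486 - 0.1744i) − (0.1744 + 0.6486i)(0.2213i) = 0, so the state is separable.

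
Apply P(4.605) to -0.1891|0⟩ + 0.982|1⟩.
-0.1891|0⟩ + (-0.1053 - 0.9763i)|1⟩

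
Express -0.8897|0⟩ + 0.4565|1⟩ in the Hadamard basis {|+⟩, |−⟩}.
-0.3063|+⟩ - 0.9519|−⟩

With |ψ⟩ = α|0⟩ + β|1⟩, the Hadamard-basis coefficients are ⟨+|ψ⟩ = (α + β)/√2 and ⟨−|ψ⟩ = (α − β)/√2.
Here α = -0.8897, β = 0.4565: (α + β)/√2 = -0.3063, (α − β)/√2 = -0.9519.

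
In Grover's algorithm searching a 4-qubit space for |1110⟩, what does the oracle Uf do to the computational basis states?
Uf|x⟩ = -|x⟩ if x = 1110, else |x⟩ (phase flip on target)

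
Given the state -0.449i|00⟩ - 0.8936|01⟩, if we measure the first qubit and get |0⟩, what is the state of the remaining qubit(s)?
-0.449i|0⟩ - 0.8935|1⟩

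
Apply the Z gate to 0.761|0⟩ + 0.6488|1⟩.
0.761|0⟩ - 0.6488|1⟩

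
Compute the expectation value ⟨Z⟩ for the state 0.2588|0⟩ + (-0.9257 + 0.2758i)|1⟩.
-0.866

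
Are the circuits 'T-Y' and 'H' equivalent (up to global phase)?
No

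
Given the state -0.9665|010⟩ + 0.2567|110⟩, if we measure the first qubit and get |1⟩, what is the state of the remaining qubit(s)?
|10⟩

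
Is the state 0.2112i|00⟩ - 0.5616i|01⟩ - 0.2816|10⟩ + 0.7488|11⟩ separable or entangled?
Separable

Writing the state as a|00⟩ + b|01⟩ + c|10⟩ + d|11⟩, it is a product state iff ad − bc = 0.
Here (a, b, c, d) = (0.2112i, -0.5616i, -0.2816, 0.7488): ad − bc = (0.2112i)(0.7488) − (-0.5616i)(-0.2816) = 0, so the state is separable.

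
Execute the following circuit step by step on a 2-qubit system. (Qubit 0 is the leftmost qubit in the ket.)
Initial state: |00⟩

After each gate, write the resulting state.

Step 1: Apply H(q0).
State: 1/√2|00⟩ + 1/√2|10⟩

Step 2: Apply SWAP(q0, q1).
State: 1/√2|00⟩ + 1/√2|01⟩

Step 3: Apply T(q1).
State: 1/√2|00⟩ + (1/2 + (1/2)i)|01⟩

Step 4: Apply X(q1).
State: (1/2 + (1/2)i)|00⟩ + 1/√2|01⟩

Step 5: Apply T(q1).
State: (1/2 + (1/2)i)|00⟩ + (1/2 + (1/2)i)|01⟩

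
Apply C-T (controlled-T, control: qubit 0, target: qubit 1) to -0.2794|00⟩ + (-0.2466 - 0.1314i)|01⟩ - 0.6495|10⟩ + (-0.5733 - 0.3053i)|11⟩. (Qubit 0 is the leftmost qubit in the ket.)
-0.2794|00⟩ + (-0.2466 - 0.1314i)|01⟩ - 0.6495|10⟩ + (-0.1895 - 0.6213i)|11⟩

C-T leaves the control-|0⟩ kets |00⟩, |01⟩ unchanged and applies T to qubit 1 on the control-|1⟩ pair (|10⟩, |11⟩).
T = [[1, 0], [0, (1/√2 + (1/√2)i)]].
With a = amp(|10⟩) = -0.6495 and b = amp(|11⟩) = (-0.5733 - 0.3053i):
new amp(|10⟩) = (1)·a = -0.6495
new amp(|11⟩) = (1/√2 + (1/√2)i)·b = (-0.1895 - 0.6213i)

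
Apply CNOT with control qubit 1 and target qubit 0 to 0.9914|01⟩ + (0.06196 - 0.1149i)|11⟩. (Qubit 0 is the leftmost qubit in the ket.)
(0.06196 - 0.1149i)|01⟩ + 0.9914|11⟩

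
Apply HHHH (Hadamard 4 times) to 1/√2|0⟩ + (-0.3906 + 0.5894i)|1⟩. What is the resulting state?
1/√2|0⟩ + (-0.3906 + 0.5894i)|1⟩

H² = I, so an even number of Hadamards cancels: H^4 = I and the state is unchanged.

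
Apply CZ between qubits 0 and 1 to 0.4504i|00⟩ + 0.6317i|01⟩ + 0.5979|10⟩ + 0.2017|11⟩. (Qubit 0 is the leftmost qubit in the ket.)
0.4504i|00⟩ + 0.6317i|01⟩ + 0.5979|10⟩ - 0.2017|11⟩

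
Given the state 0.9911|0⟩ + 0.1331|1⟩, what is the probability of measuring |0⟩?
0.9823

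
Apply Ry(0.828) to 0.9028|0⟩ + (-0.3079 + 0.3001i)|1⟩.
(0.9504 - 0.1207i)|0⟩ + (0.08129 + 0.2747i)|1⟩

Ry(0.828) = [[cos(θ/2), −sin(θ/2)], [sin(θ/2), cos(θ/2)]]; θ = 0.828, cos(θ/2) ≈ 0.915519, sin(θ/2) ≈ 0.402275.
With a = amp(|0⟩) = 0.9028 and b = amp(|1⟩) = (-0.3079 + 0.3001i):
new amp(|0⟩) = (0.915519)·a + (-0.402275)·b = (0.9504 - 0.1207i)
new amp(|1⟩) = (0.402275)·a + (0.915519)·b = (0.08129 + 0.2747i)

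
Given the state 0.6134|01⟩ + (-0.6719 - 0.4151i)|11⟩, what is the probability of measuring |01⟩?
0.3763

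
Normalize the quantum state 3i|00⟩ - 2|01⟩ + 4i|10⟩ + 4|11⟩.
(1/√5)i|00⟩ - 0.2981|01⟩ + 0.5963i|10⟩ + 0.5963|11⟩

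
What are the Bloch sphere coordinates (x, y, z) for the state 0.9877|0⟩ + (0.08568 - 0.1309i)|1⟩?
(0.1693, -0.2586, 0.9511)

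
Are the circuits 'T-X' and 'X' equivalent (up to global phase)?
No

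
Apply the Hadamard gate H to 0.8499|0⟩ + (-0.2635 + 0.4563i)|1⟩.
(0.4146 + 0.3227i)|0⟩ + (0.7873 - 0.3227i)|1⟩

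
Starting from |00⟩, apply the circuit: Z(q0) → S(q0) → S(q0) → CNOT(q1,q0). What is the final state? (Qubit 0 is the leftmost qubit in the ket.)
|00⟩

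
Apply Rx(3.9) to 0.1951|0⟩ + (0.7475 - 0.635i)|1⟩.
(-0.6621 - 0.6944i)|0⟩ + (-0.2767 + 0.05382i)|1⟩

Rx(3.9) = [[cos(θ/2), −i·sin(θ/2)], [−i·sin(θ/2), cos(θ/2)]]; θ = 3.9, cos(θ/2) ≈ -0.370181, sin(θ/2) ≈ 0.92896.
With a = amp(|0⟩) = 0.1951 and b = amp(|1⟩) = (0.7475 - 0.635i):
new amp(|0⟩) = (-0.370181)·a + (-0.92896i)·b = (-0.6621 - 0.6944i)
new amp(|1⟩) = (-0.92896i)·a + (-0.370181)·b = (-0.2767 + 0.05382i)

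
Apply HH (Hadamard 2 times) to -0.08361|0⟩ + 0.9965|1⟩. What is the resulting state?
-0.08361|0⟩ + 0.9965|1⟩

H² = I, so an even number of Hadamards cancels: H^2 = I and the state is unchanged.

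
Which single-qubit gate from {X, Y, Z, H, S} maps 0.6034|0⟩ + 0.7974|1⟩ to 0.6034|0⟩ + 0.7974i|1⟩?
S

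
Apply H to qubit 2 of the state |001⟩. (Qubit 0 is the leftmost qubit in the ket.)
1/√2|000⟩ - 1/√2|001⟩

H on qubit 2 mixes each pair of kets that differ only in qubit 2: amplitudes (a, b) of (|…0…⟩, |…1…⟩) become ((a + b)/√2, (a − b)/√2). Kets absent from the input have amplitude 0.
(|000⟩, |001⟩): (a, b) = (0, 1) → (1/√2, -1/√2)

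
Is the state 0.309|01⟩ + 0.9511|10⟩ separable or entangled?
Entangled

Writing the state as a|00⟩ + b|01⟩ + c|10⟩ + d|11⟩, it is a product state iff ad − bc = 0.
Here (a, b, c, d) = (0, 0.309, 0.9511, 0): ad − bc = (0)(0) − (0.309)(0.9511) = -0.2939 ≠ 0, so the state is entangled.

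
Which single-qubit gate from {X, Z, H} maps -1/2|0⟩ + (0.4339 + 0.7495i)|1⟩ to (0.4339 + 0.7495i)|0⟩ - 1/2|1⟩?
X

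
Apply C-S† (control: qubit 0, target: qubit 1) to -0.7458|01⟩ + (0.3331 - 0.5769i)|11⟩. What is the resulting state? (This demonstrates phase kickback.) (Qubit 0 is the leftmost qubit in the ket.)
-0.7458|01⟩ + (-0.5769 - 0.3331i)|11⟩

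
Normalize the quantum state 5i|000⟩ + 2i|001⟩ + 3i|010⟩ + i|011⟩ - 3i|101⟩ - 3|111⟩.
0.6623i|000⟩ + 0.2649i|001⟩ + 0.3974i|010⟩ + 0.1325i|011⟩ - 0.3974i|101⟩ - 0.3974|111⟩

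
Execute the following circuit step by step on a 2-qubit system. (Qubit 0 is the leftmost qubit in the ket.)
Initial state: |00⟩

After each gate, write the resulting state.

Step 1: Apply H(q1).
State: 1/√2|00⟩ + 1/√2|01⟩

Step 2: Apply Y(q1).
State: -(1/√2)i|00⟩ + (1/√2)i|01⟩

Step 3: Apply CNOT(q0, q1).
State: -(1/√2)i|00⟩ + (1/√2)i|01⟩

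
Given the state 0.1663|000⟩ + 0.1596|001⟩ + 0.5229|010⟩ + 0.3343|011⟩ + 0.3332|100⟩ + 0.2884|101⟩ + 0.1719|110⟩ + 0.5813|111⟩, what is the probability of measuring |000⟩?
0.02766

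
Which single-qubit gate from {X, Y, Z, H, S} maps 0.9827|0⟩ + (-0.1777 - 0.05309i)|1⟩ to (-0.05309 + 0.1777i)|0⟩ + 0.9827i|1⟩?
Y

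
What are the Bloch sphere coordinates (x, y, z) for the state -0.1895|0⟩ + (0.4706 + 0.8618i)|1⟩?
(-0.1784, -0.3266, -0.9283)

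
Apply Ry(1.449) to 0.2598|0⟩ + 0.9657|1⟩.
-0.4455|0⟩ + 0.8953|1⟩

Ry(1.449) = [[cos(θ/2), −sin(θ/2)], [sin(θ/2), cos(θ/2)]]; θ = 1.449, cos(θ/2) ≈ 0.748831, sin(θ/2) ≈ 0.662761.
With a = amp(|0⟩) = 0.2598 and b = amp(|1⟩) = 0.9657:
new amp(|0⟩) = (0.748831)·a + (-0.662761)·b = -0.4455
new amp(|1⟩) = (0.662761)·a + (0.748831)·b = 0.8953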